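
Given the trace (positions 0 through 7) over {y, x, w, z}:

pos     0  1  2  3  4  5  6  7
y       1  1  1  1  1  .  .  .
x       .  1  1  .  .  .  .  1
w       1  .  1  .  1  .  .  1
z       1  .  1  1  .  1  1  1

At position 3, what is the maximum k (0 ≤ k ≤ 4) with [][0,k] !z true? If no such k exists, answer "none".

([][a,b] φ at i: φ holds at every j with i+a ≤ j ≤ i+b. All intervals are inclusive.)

none

!z must hold from j=3 onward; find where it first fails.
  j=3: fails → no k works.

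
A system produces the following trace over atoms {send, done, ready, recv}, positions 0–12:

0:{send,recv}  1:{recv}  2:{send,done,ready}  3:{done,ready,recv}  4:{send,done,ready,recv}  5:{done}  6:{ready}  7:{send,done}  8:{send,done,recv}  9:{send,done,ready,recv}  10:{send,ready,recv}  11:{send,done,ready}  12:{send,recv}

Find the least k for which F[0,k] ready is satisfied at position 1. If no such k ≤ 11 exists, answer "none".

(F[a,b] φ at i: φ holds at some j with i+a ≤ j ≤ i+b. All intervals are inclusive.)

1

Scan j = 1,2,… for ready:
  j=1: fails
  j=2: holds
First hit at j=2, so smallest k = 2-1 = 1.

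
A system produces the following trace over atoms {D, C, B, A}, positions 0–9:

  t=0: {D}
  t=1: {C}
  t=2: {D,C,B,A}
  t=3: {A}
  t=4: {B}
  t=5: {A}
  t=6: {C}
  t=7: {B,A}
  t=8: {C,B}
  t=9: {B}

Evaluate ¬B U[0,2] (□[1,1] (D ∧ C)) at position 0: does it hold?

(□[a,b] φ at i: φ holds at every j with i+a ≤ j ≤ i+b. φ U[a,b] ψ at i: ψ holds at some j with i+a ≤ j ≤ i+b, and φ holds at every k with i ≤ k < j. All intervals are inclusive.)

Holds

Need some j in [0,2] with □[1,1] (D ∧ C), and ¬B at every k in [0,j-1].
  j=0: □[1,1] (D ∧ C) — fails at 1.
  j=1: □[1,1] (D ∧ C) holds; ¬B holds at every k in [0,0] → satisfied.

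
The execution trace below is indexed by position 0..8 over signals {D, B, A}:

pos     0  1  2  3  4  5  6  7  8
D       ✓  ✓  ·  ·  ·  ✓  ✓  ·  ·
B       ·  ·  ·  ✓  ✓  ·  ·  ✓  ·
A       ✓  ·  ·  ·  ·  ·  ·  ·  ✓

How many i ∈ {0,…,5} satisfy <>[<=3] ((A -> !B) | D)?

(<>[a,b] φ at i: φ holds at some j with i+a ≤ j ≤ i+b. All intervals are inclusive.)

Evaluate at each i in [0,5]:
  i=0: ✓ (witness j=0)
  i=1: ✓ (witness j=1)
  i=2: ✓ (witness j=2)
  i=3: ✓ (witness j=3)
  i=4: ✓ (witness j=4)
  i=5: ✓ (witness j=5)
Positions where it holds: {0, 1, 2, 3, 4, 5} → 6.

6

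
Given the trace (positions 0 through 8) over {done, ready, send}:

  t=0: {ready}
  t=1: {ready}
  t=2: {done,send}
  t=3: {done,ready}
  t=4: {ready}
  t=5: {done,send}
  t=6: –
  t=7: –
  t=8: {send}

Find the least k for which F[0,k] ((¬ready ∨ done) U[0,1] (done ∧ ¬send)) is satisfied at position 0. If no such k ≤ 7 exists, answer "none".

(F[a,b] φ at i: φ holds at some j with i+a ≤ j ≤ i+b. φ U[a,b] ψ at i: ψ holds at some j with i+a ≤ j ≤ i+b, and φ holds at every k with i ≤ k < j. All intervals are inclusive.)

Scan j = 0,1,… for ((¬ready ∨ done) U[0,1] (done ∧ ¬send)):
  j=0: fails
  j=1: fails
  j=2: holds
First hit at j=2, so smallest k = 2-0 = 2.

2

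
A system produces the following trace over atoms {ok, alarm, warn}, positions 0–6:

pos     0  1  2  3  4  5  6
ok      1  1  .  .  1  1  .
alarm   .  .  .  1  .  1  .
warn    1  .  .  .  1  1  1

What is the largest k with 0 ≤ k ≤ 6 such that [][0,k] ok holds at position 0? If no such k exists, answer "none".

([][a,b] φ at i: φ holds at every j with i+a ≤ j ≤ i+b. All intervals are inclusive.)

ok must hold from j=0 onward; find where it first fails.
  j=0: holds
  j=1: holds
  j=2: fails
Holds on [0,1], so largest k = 1.

1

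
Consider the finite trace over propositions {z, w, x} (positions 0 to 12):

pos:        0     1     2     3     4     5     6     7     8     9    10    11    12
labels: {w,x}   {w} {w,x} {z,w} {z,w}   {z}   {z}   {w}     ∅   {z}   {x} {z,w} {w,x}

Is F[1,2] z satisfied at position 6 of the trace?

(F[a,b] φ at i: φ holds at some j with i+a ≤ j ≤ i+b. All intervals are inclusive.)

Check z at each j in [7,8]:
  j=7: false
  j=8: false
No position in the window satisfies it → formula fails.

Does not hold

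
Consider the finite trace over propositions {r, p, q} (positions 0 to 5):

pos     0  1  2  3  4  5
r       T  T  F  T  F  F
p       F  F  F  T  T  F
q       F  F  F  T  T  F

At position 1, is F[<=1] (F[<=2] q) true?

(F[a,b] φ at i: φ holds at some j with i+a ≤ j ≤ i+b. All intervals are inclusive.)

Check F[<=2] q at each j in [1,2]:
  j=1: holds (witness at 3)
  j=2: holds (witness at 3)
Found at j=1 → formula holds.

Yes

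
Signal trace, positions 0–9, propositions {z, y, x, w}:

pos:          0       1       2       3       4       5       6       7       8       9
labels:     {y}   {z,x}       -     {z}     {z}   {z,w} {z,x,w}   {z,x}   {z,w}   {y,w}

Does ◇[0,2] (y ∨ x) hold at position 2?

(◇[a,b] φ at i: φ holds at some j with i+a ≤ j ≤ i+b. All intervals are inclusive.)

False

Check (y ∨ x) at each j in [2,4]:
  j=2: false
  j=3: false
  j=4: false
No position in the window satisfies it → formula fails.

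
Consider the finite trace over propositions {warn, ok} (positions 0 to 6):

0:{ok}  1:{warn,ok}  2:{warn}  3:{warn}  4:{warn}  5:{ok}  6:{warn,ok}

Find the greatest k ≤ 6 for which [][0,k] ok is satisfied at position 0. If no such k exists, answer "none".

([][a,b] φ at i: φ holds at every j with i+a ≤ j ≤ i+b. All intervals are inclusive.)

1

ok must hold from j=0 onward; find where it first fails.
  j=0: holds
  j=1: holds
  j=2: fails
Holds on [0,1], so largest k = 1.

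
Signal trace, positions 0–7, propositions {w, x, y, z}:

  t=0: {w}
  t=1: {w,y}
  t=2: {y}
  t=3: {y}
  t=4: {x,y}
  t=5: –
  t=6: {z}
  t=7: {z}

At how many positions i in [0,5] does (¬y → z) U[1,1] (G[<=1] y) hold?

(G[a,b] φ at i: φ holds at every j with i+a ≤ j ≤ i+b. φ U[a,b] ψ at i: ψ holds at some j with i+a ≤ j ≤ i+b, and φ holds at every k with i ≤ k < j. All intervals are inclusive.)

2

Evaluate at each i in [0,5]:
  i=0: ✗ (lhs fails at k=0 before rhs at j=1)
  i=1: ✓ (rhs at j=2; lhs holds on [1,1])
  i=2: ✓ (rhs at j=3; lhs holds on [2,2])
  i=3: ✗ (no rhs in [4,4])
  i=4: ✗ (no rhs in [5,5])
  i=5: ✗ (no rhs in [6,6])
Positions where it holds: {1, 2} → 2.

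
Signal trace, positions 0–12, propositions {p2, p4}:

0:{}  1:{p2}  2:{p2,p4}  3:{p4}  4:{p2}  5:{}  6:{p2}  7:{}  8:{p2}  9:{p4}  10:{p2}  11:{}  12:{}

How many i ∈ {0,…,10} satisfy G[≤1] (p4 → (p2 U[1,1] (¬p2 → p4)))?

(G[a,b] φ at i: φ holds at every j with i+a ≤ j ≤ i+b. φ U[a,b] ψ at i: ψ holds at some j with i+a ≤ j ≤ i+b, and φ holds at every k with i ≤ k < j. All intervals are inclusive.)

7

Evaluate at each i in [0,10]:
  i=0: ✓ (all of [0,1])
  i=1: ✓ (all of [1,2])
  i=2: ✗ (fails at j=3)
  i=3: ✗ (fails at j=3)
  i=4: ✓ (all of [4,5])
  i=5: ✓ (all of [5,6])
  i=6: ✓ (all of [6,7])
  i=7: ✓ (all of [7,8])
  i=8: ✗ (fails at j=9)
  i=9: ✗ (fails at j=9)
  i=10: ✓ (all of [10,11])
Positions where it holds: {0, 1, 4, 5, 6, 7, 10} → 7.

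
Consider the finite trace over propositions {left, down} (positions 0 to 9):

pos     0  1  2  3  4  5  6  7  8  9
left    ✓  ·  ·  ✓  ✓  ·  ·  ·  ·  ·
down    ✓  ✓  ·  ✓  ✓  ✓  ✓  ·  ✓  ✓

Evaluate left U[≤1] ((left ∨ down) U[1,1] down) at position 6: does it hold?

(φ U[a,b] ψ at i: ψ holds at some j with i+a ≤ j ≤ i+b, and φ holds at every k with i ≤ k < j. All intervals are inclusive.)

Need some j in [6,7] with ((left ∨ down) U[1,1] down), and left at every k in [6,j-1].
  j=6: ((left ∨ down) U[1,1] down) — fails.
  j=7: ((left ∨ down) U[1,1] down) — fails.
No j in the window works → until fails.

Does not hold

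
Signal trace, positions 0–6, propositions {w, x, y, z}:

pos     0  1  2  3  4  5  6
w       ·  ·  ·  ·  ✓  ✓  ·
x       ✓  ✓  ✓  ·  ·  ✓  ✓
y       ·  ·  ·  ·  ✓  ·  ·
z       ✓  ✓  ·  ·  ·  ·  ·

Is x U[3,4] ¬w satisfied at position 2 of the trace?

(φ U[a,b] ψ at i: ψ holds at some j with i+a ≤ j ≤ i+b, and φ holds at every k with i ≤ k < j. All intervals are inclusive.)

Does not hold

Need some j in [5,6] with ¬w, and x at every k in [2,j-1].
  j=5: ¬w false.
  j=6: ¬w holds, but x fails at k=3 → not this j.
No j in the window works → until fails.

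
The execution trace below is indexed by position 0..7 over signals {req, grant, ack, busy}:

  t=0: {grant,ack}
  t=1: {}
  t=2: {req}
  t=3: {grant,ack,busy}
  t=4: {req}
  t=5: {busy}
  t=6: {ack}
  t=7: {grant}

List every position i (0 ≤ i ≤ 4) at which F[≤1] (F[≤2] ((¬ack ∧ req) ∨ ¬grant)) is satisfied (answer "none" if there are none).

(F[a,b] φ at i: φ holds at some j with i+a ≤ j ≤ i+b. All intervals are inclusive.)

Evaluate at each i in [0,4]:
  i=0: ✓ (witness j=0)
  i=1: ✓ (witness j=1)
  i=2: ✓ (witness j=2)
  i=3: ✓ (witness j=3)
  i=4: ✓ (witness j=4)

0, 1, 2, 3, 4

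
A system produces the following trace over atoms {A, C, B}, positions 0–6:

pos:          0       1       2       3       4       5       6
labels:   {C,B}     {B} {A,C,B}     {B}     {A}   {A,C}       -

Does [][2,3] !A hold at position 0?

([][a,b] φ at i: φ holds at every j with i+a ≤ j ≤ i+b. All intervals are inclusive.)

Check !A at every j in [2,3]:
  j=2: false
  j=3: true
Fails at j=2 → formula fails.

Does not hold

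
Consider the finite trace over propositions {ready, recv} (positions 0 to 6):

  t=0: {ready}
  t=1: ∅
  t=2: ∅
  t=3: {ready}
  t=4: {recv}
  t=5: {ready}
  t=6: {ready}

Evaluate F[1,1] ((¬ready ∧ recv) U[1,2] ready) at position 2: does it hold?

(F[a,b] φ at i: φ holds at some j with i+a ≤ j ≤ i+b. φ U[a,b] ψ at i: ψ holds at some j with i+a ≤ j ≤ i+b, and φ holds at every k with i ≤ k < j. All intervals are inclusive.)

No

Check ((¬ready ∧ recv) U[1,2] ready) at each j in [3,3]:
  j=3: fails
No position in the window satisfies it → formula fails.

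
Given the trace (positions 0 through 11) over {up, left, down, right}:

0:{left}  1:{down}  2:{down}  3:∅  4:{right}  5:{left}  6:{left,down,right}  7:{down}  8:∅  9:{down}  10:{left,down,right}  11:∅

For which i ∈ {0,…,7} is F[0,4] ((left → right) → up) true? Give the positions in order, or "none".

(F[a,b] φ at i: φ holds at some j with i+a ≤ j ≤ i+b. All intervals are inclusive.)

0, 1, 2, 3, 4, 5

Evaluate at each i in [0,7]:
  i=0: ✓ (witness j=0)
  i=1: ✓ (witness j=5)
  i=2: ✓ (witness j=5)
  i=3: ✓ (witness j=5)
  i=4: ✓ (witness j=5)
  i=5: ✓ (witness j=5)
  i=6: ✗ (none in [6,10])
  i=7: ✗ (none in [7,11])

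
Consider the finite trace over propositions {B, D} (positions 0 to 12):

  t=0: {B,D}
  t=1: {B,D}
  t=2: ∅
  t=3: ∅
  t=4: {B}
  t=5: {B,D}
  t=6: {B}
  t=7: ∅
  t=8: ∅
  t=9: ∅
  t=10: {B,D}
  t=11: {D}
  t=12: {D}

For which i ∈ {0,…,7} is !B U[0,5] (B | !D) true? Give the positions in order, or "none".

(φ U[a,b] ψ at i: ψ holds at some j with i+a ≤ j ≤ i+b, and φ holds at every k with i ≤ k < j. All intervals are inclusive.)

Evaluate at each i in [0,7]:
  i=0: ✓ (rhs at j=0)
  i=1: ✓ (rhs at j=1)
  i=2: ✓ (rhs at j=2)
  i=3: ✓ (rhs at j=3)
  i=4: ✓ (rhs at j=4)
  i=5: ✓ (rhs at j=5)
  i=6: ✓ (rhs at j=6)
  i=7: ✓ (rhs at j=7)

0, 1, 2, 3, 4, 5, 6, 7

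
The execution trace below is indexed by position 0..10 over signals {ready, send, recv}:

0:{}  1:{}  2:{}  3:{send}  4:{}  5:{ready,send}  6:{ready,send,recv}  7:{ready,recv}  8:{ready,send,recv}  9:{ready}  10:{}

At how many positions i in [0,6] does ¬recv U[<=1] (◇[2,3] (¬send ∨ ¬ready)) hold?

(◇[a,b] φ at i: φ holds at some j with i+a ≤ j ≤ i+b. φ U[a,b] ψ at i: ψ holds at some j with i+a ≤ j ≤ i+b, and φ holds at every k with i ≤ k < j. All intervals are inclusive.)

7

Evaluate at each i in [0,6]:
  i=0: ✓ (rhs at j=0)
  i=1: ✓ (rhs at j=1)
  i=2: ✓ (rhs at j=2)
  i=3: ✓ (rhs at j=4; lhs holds on [3,3])
  i=4: ✓ (rhs at j=4)
  i=5: ✓ (rhs at j=5)
  i=6: ✓ (rhs at j=6)
Positions where it holds: {0, 1, 2, 3, 4, 5, 6} → 7.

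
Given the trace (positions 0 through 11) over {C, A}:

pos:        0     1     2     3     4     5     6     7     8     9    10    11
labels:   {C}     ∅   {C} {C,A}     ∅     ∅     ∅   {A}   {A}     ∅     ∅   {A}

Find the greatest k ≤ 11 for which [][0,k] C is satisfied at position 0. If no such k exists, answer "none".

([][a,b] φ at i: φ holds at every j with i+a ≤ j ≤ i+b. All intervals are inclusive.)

0

C must hold from j=0 onward; find where it first fails.
  j=0: holds
  j=1: fails
Holds on [0,0], so largest k = 0.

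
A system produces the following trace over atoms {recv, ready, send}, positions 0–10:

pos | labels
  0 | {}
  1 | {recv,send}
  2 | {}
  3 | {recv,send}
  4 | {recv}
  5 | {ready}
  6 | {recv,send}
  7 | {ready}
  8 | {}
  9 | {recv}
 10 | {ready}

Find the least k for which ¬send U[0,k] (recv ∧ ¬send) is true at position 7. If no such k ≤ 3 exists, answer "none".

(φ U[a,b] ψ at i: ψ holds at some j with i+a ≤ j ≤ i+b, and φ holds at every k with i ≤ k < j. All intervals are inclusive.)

2

Need earliest j ≥ 7 with (recv ∧ ¬send), and ¬send at every k in [7,j-1].
  j=7: rhs fails.
  j=8: rhs fails.
  j=9: rhs holds; lhs holds on [7,8]. k = 2.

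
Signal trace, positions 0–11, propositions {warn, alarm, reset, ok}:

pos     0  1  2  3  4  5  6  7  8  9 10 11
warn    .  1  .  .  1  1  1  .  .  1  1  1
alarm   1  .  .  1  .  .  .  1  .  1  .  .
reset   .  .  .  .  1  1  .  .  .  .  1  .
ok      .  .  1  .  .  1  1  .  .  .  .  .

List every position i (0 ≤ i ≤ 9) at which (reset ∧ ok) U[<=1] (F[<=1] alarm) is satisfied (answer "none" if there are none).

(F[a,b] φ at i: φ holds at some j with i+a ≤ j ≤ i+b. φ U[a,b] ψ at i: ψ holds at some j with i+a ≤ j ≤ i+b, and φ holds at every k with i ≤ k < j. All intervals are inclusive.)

0, 2, 3, 5, 6, 7, 8, 9

Evaluate at each i in [0,9]:
  i=0: ✓ (rhs at j=0)
  i=1: ✗ (lhs fails at k=1 before rhs at j=2)
  i=2: ✓ (rhs at j=2)
  i=3: ✓ (rhs at j=3)
  i=4: ✗ (no rhs in [4,5])
  i=5: ✓ (rhs at j=6; lhs holds on [5,5])
  i=6: ✓ (rhs at j=6)
  i=7: ✓ (rhs at j=7)
  i=8: ✓ (rhs at j=8)
  i=9: ✓ (rhs at j=9)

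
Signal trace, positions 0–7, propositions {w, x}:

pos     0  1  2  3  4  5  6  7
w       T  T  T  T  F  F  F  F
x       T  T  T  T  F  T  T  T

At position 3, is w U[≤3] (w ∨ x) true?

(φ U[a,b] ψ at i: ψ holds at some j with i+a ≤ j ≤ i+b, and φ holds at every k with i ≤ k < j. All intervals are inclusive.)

Holds

Need some j in [3,6] with (w ∨ x), and w at every k in [3,j-1].
  j=3: (w ∨ x) holds; no prefix to check → satisfied.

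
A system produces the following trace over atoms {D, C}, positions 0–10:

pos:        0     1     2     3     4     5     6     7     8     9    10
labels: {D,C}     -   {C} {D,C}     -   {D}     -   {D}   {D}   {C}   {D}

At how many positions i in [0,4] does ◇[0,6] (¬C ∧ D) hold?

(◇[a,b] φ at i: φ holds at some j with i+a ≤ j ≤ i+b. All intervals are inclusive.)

Evaluate at each i in [0,4]:
  i=0: ✓ (witness j=5)
  i=1: ✓ (witness j=5)
  i=2: ✓ (witness j=5)
  i=3: ✓ (witness j=5)
  i=4: ✓ (witness j=5)
Positions where it holds: {0, 1, 2, 3, 4} → 5.

5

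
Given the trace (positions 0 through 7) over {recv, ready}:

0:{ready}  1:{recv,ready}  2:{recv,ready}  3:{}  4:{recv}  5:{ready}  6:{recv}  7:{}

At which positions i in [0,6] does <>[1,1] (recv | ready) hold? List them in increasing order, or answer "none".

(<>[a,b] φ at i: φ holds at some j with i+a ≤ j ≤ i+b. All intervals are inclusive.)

0, 1, 3, 4, 5

Evaluate at each i in [0,6]:
  i=0: ✓ (witness j=1)
  i=1: ✓ (witness j=2)
  i=2: ✗ (none in [3,3])
  i=3: ✓ (witness j=4)
  i=4: ✓ (witness j=5)
  i=5: ✓ (witness j=6)
  i=6: ✗ (none in [7,7])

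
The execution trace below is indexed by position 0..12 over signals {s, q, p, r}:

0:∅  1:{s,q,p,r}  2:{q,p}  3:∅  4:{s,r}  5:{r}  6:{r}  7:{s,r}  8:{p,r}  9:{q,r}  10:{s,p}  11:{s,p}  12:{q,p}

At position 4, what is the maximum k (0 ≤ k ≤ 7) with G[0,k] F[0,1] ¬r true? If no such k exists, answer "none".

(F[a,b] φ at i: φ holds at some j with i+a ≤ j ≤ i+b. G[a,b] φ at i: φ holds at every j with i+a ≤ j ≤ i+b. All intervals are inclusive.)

F[0,1] ¬r must hold from j=4 onward; find where it first fails.
  j=4: fails → no k works.

none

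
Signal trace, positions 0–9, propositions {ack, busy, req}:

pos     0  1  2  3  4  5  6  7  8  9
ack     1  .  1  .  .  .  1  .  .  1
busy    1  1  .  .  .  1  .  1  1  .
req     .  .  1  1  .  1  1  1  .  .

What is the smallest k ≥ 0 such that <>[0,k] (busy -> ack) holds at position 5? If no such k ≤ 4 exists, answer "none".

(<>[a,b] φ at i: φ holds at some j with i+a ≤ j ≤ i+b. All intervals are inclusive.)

Scan j = 5,6,… for (busy -> ack):
  j=5: fails
  j=6: holds
First hit at j=6, so smallest k = 6-5 = 1.

1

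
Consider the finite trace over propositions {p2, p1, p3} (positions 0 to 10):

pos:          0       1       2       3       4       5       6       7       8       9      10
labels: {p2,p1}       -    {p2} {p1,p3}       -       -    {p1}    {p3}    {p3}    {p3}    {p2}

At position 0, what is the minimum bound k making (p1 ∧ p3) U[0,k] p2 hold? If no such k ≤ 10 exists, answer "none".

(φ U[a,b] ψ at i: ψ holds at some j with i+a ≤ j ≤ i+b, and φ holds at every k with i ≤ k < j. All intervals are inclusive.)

0

Need earliest j ≥ 0 with p2, and (p1 ∧ p3) at every k in [0,j-1].
  j=0: rhs holds (empty prefix). k = 0.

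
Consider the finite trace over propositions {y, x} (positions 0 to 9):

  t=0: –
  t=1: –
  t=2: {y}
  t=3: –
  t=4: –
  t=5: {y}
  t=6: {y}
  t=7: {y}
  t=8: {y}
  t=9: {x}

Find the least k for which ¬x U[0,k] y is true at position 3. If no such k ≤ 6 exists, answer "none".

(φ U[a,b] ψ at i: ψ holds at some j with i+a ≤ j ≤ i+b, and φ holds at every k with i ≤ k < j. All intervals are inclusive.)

Need earliest j ≥ 3 with y, and ¬x at every k in [3,j-1].
  j=3: rhs fails.
  j=4: rhs fails.
  j=5: rhs holds; lhs holds on [3,4]. k = 2.

2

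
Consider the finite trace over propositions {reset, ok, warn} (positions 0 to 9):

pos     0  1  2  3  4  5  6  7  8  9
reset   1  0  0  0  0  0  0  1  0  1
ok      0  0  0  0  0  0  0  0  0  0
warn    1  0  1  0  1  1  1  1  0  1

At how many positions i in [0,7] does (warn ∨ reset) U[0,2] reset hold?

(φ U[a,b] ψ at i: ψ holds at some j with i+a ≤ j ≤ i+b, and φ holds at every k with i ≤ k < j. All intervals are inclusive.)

Evaluate at each i in [0,7]:
  i=0: ✓ (rhs at j=0)
  i=1: ✗ (no rhs in [1,3])
  i=2: ✗ (no rhs in [2,4])
  i=3: ✗ (no rhs in [3,5])
  i=4: ✗ (no rhs in [4,6])
  i=5: ✓ (rhs at j=7; lhs holds on [5,6])
  i=6: ✓ (rhs at j=7; lhs holds on [6,6])
  i=7: ✓ (rhs at j=7)
Positions where it holds: {0, 5, 6, 7} → 4.

4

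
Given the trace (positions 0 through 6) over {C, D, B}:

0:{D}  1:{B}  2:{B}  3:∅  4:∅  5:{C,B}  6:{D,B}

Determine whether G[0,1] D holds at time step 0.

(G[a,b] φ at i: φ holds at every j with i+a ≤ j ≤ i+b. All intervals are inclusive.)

Does not hold

Check D at every j in [0,1]:
  j=0: true
  j=1: false
Fails at j=1 → formula fails.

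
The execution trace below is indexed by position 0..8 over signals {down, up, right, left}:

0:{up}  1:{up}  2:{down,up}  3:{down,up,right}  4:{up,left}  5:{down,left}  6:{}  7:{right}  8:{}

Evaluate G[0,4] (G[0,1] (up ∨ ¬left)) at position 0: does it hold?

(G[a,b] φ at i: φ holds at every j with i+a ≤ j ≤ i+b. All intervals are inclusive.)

Check G[0,1] (up ∨ ¬left) at every j in [0,4]:
  j=0: holds on [0,1]
  j=1: holds on [1,2]
  j=2: holds on [2,3]
  j=3: holds on [3,4]
  j=4: fails at 5
Fails at j=4 → formula fails.

No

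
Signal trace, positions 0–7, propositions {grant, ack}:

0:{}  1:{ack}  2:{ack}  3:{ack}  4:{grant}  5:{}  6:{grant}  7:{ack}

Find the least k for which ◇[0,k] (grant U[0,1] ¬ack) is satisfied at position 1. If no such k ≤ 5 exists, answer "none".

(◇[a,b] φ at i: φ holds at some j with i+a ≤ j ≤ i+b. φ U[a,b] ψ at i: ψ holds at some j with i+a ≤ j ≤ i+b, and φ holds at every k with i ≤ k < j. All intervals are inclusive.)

Scan j = 1,2,… for (grant U[0,1] ¬ack):
  j=1: fails
  j=2: fails
  j=3: fails
  j=4: holds
First hit at j=4, so smallest k = 4-1 = 3.

3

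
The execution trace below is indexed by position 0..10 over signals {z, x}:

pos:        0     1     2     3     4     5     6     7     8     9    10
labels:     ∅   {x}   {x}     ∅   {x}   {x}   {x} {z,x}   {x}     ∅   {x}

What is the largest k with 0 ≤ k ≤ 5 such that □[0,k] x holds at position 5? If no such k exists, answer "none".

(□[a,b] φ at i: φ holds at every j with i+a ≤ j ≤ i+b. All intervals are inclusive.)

x must hold from j=5 onward; find where it first fails.
  j=5: holds
  j=6: holds
  j=7: holds
  j=8: holds
  j=9: fails
Holds on [5,8], so largest k = 3.

3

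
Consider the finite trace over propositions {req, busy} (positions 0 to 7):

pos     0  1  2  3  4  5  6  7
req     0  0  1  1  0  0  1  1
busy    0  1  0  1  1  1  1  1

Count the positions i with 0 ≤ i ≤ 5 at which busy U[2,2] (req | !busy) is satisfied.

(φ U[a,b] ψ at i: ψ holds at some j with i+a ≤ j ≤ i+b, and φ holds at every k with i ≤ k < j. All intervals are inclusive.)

2

Evaluate at each i in [0,5]:
  i=0: ✗ (lhs fails at k=0 before rhs at j=2)
  i=1: ✗ (lhs fails at k=2 before rhs at j=3)
  i=2: ✗ (no rhs in [4,4])
  i=3: ✗ (no rhs in [5,5])
  i=4: ✓ (rhs at j=6; lhs holds on [4,5])
  i=5: ✓ (rhs at j=7; lhs holds on [5,6])
Positions where it holds: {4, 5} → 2.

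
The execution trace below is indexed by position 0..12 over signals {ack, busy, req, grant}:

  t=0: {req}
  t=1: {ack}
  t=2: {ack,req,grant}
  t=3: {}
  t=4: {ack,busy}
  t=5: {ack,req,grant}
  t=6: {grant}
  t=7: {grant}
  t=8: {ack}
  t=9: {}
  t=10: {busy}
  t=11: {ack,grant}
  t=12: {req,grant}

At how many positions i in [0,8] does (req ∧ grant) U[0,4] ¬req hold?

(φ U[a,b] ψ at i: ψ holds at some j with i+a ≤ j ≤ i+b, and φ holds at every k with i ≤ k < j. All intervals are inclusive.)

8

Evaluate at each i in [0,8]:
  i=0: ✗ (lhs fails at k=0 before rhs at j=1)
  i=1: ✓ (rhs at j=1)
  i=2: ✓ (rhs at j=3; lhs holds on [2,2])
  i=3: ✓ (rhs at j=3)
  i=4: ✓ (rhs at j=4)
  i=5: ✓ (rhs at j=6; lhs holds on [5,5])
  i=6: ✓ (rhs at j=6)
  i=7: ✓ (rhs at j=7)
  i=8: ✓ (rhs at j=8)
Positions where it holds: {1, 2, 3, 4, 5, 6, 7, 8} → 8.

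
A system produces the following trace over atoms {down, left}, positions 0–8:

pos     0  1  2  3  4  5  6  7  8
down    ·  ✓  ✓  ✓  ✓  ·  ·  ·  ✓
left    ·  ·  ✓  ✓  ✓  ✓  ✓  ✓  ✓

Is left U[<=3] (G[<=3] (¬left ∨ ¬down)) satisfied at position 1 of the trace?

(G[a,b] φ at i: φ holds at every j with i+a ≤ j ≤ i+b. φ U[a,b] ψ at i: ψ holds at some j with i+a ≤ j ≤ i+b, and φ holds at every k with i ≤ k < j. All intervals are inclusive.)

Does not hold

Need some j in [1,4] with G[<=3] (¬left ∨ ¬down), and left at every k in [1,j-1].
  j=1: G[<=3] (¬left ∨ ¬down) — fails at 2.
  j=2: G[<=3] (¬left ∨ ¬down) — fails at 2.
  j=3: G[<=3] (¬left ∨ ¬down) — fails at 3.
  j=4: G[<=3] (¬left ∨ ¬down) — fails at 4.
No j in the window works → until fails.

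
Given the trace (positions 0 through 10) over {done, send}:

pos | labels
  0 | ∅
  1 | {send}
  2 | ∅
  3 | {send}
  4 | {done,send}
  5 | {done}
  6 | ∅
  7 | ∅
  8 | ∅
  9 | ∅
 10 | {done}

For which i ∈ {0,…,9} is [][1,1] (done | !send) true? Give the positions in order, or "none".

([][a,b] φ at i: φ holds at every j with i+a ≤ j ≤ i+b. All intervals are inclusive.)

Evaluate at each i in [0,9]:
  i=0: ✗ (fails at j=1)
  i=1: ✓ (all of [2,2])
  i=2: ✗ (fails at j=3)
  i=3: ✓ (all of [4,4])
  i=4: ✓ (all of [5,5])
  i=5: ✓ (all of [6,6])
  i=6: ✓ (all of [7,7])
  i=7: ✓ (all of [8,8])
  i=8: ✓ (all of [9,9])
  i=9: ✓ (all of [10,10])

1, 3, 4, 5, 6, 7, 8, 9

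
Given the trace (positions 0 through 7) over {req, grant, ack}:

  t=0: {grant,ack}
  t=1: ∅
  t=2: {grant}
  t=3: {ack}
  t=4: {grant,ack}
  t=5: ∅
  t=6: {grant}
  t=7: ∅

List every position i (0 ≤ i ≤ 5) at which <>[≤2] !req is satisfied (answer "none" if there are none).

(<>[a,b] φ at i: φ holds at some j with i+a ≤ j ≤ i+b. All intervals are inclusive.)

Evaluate at each i in [0,5]:
  i=0: ✓ (witness j=0)
  i=1: ✓ (witness j=1)
  i=2: ✓ (witness j=2)
  i=3: ✓ (witness j=3)
  i=4: ✓ (witness j=4)
  i=5: ✓ (witness j=5)

0, 1, 2, 3, 4, 5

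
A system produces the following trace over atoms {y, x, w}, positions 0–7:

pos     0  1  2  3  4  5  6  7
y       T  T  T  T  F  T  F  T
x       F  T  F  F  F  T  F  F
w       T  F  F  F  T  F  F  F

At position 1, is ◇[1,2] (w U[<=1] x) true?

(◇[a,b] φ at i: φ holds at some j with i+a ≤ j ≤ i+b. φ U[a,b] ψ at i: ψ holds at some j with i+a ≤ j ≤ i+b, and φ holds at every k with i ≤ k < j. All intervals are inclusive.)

No

Check (w U[<=1] x) at each j in [2,3]:
  j=2: fails
  j=3: fails
No position in the window satisfies it → formula fails.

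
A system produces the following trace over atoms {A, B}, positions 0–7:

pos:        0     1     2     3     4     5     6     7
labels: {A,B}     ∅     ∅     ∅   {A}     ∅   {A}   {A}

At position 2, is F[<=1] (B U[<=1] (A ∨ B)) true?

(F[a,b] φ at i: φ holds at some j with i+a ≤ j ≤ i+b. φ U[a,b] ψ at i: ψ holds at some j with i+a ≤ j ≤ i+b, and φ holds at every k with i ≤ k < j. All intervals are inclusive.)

False

Check (B U[<=1] (A ∨ B)) at each j in [2,3]:
  j=2: fails
  j=3: fails
No position in the window satisfies it → formula fails.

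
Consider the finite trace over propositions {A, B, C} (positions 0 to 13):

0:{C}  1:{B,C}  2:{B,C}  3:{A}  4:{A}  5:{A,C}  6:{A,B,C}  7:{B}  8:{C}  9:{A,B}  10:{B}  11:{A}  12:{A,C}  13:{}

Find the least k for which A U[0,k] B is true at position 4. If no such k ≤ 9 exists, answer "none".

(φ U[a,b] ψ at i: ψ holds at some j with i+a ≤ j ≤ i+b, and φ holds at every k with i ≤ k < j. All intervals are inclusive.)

Need earliest j ≥ 4 with B, and A at every k in [4,j-1].
  j=4: rhs fails.
  j=5: rhs fails.
  j=6: rhs holds; lhs holds on [4,5]. k = 2.

2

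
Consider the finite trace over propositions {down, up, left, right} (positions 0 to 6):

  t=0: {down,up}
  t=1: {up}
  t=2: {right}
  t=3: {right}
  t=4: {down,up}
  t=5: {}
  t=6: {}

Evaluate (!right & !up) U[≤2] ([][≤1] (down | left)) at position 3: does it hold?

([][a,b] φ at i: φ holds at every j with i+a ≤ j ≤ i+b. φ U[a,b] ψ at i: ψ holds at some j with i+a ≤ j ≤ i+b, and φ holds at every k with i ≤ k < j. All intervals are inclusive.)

Need some j in [3,5] with [][≤1] (down | left), and (!right & !up) at every k in [3,j-1].
  j=3: [][≤1] (down | left) — fails at 3.
  j=4: [][≤1] (down | left) — fails at 5.
  j=5: [][≤1] (down | left) — fails at 5.
No j in the window works → until fails.

Does not hold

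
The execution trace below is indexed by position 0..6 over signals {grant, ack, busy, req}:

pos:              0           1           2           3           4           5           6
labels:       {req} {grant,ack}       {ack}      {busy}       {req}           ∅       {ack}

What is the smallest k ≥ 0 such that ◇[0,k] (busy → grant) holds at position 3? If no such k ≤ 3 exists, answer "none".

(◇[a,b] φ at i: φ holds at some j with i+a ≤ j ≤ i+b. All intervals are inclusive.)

1

Scan j = 3,4,… for (busy → grant):
  j=3: fails
  j=4: holds
First hit at j=4, so smallest k = 4-3 = 1.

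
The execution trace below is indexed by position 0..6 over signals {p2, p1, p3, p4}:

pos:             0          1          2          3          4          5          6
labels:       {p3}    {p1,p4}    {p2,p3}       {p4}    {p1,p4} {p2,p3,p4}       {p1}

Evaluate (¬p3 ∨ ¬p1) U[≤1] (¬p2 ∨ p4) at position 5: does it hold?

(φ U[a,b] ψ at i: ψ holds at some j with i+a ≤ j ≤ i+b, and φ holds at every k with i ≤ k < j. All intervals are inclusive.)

Need some j in [5,6] with (¬p2 ∨ p4), and (¬p3 ∨ ¬p1) at every k in [5,j-1].
  j=5: (¬p2 ∨ p4) holds; no prefix to check → satisfied.

Holds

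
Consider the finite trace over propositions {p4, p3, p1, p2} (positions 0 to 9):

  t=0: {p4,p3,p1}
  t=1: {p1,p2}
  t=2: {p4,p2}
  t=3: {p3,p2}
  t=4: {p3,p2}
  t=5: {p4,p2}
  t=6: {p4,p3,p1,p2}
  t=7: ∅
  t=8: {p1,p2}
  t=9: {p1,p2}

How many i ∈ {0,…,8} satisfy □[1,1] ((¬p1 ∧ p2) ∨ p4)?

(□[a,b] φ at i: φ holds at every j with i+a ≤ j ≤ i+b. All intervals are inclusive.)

Evaluate at each i in [0,8]:
  i=0: ✗ (fails at j=1)
  i=1: ✓ (all of [2,2])
  i=2: ✓ (all of [3,3])
  i=3: ✓ (all of [4,4])
  i=4: ✓ (all of [5,5])
  i=5: ✓ (all of [6,6])
  i=6: ✗ (fails at j=7)
  i=7: ✗ (fails at j=8)
  i=8: ✗ (fails at j=9)
Positions where it holds: {1, 2, 3, 4, 5} → 5.

5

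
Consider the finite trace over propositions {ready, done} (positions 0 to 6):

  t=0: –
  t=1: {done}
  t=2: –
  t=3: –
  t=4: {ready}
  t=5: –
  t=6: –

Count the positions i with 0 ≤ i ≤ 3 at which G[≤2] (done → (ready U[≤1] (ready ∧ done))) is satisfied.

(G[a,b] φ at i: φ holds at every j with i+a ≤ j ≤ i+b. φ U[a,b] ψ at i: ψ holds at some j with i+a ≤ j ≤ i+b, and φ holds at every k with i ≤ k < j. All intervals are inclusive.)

2

Evaluate at each i in [0,3]:
  i=0: ✗ (fails at j=1)
  i=1: ✗ (fails at j=1)
  i=2: ✓ (all of [2,4])
  i=3: ✓ (all of [3,5])
Positions where it holds: {2, 3} → 2.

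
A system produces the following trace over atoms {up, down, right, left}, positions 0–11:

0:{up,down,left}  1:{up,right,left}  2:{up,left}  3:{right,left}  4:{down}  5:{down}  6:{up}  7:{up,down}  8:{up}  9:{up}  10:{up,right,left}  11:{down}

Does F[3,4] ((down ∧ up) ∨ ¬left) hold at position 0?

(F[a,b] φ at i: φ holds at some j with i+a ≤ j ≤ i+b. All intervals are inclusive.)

True

Check ((down ∧ up) ∨ ¬left) at each j in [3,4]:
  j=3: false
  j=4: true
Found at j=4 → formula holds.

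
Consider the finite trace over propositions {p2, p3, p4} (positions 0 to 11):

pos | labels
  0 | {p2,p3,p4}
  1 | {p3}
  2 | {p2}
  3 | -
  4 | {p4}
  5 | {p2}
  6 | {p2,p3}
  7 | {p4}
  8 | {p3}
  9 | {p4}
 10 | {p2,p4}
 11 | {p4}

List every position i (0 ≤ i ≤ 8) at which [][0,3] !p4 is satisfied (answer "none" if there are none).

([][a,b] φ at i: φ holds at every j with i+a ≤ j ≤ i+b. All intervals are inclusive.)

none

Evaluate at each i in [0,8]:
  i=0: ✗ (fails at j=0)
  i=1: ✗ (fails at j=4)
  i=2: ✗ (fails at j=4)
  i=3: ✗ (fails at j=4)
  i=4: ✗ (fails at j=4)
  i=5: ✗ (fails at j=7)
  i=6: ✗ (fails at j=7)
  i=7: ✗ (fails at j=7)
  i=8: ✗ (fails at j=9)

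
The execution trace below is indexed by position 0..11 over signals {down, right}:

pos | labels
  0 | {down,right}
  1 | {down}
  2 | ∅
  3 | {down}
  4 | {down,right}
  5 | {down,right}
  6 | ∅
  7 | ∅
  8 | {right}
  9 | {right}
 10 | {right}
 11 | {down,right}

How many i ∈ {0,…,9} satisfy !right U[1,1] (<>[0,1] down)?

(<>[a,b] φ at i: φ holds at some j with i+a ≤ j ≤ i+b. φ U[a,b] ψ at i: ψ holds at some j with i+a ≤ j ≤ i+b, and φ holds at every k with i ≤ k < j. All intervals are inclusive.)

Evaluate at each i in [0,9]:
  i=0: ✗ (lhs fails at k=0 before rhs at j=1)
  i=1: ✓ (rhs at j=2; lhs holds on [1,1])
  i=2: ✓ (rhs at j=3; lhs holds on [2,2])
  i=3: ✓ (rhs at j=4; lhs holds on [3,3])
  i=4: ✗ (lhs fails at k=4 before rhs at j=5)
  i=5: ✗ (no rhs in [6,6])
  i=6: ✗ (no rhs in [7,7])
  i=7: ✗ (no rhs in [8,8])
  i=8: ✗ (no rhs in [9,9])
  i=9: ✗ (lhs fails at k=9 before rhs at j=10)
Positions where it holds: {1, 2, 3} → 3.

3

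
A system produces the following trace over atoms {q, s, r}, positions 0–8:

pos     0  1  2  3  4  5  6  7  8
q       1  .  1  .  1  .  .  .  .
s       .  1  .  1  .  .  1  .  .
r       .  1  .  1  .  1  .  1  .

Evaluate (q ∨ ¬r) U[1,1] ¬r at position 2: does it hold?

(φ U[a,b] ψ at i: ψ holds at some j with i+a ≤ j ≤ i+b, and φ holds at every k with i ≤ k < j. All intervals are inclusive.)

No

Need some j in [3,3] with ¬r, and (q ∨ ¬r) at every k in [2,j-1].
  j=3: ¬r false.
No j in the window works → until fails.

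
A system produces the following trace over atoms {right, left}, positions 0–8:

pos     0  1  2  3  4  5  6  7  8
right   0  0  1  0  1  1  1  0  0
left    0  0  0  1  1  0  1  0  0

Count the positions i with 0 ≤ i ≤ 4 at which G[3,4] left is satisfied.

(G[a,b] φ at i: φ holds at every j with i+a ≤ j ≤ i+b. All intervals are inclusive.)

1

Evaluate at each i in [0,4]:
  i=0: ✓ (all of [3,4])
  i=1: ✗ (fails at j=5)
  i=2: ✗ (fails at j=5)
  i=3: ✗ (fails at j=7)
  i=4: ✗ (fails at j=7)
Positions where it holds: {0} → 1.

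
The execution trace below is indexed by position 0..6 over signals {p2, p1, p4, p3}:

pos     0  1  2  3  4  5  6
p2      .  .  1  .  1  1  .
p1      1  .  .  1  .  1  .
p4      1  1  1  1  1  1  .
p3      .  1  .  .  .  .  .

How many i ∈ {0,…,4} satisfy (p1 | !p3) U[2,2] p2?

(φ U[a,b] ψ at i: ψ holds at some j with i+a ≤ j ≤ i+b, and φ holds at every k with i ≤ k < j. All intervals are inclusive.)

Evaluate at each i in [0,4]:
  i=0: ✗ (lhs fails at k=1 before rhs at j=2)
  i=1: ✗ (no rhs in [3,3])
  i=2: ✓ (rhs at j=4; lhs holds on [2,3])
  i=3: ✓ (rhs at j=5; lhs holds on [3,4])
  i=4: ✗ (no rhs in [6,6])
Positions where it holds: {2, 3} → 2.

2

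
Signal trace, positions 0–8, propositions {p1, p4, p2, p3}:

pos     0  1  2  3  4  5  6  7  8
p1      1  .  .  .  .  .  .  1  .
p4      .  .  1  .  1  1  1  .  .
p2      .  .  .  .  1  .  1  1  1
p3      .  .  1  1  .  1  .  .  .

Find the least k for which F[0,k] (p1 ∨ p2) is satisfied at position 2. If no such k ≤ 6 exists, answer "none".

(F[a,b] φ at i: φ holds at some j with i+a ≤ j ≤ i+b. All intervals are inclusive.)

2

Scan j = 2,3,… for (p1 ∨ p2):
  j=2: fails
  j=3: fails
  j=4: holds
First hit at j=4, so smallest k = 4-2 = 2.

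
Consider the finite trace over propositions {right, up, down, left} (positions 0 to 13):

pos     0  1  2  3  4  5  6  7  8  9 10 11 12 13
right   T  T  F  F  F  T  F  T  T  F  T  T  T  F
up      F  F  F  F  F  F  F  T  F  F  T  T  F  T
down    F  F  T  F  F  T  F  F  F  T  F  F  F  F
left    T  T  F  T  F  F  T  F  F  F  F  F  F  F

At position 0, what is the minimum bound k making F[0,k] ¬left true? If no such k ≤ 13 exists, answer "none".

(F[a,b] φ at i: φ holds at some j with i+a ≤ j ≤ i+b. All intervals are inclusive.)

Scan j = 0,1,… for ¬left:
  j=0: fails
  j=1: fails
  j=2: holds
First hit at j=2, so smallest k = 2-0 = 2.

2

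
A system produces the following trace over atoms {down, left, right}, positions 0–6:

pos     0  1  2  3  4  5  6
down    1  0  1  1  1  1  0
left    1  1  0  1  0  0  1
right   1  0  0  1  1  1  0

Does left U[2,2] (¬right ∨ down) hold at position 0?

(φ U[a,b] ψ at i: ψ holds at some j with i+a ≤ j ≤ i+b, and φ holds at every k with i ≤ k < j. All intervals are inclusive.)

Need some j in [2,2] with (¬right ∨ down), and left at every k in [0,j-1].
  j=2: (¬right ∨ down) holds; left holds at every k in [0,1] → satisfied.

Holds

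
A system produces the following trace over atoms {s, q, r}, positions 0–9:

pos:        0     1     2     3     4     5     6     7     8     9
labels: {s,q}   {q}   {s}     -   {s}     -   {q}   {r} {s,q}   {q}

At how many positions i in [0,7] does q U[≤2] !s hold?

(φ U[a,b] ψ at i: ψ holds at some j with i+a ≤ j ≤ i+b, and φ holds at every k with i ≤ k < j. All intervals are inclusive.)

6

Evaluate at each i in [0,7]:
  i=0: ✓ (rhs at j=1; lhs holds on [0,0])
  i=1: ✓ (rhs at j=1)
  i=2: ✗ (lhs fails at k=2 before rhs at j=3)
  i=3: ✓ (rhs at j=3)
  i=4: ✗ (lhs fails at k=4 before rhs at j=5)
  i=5: ✓ (rhs at j=5)
  i=6: ✓ (rhs at j=6)
  i=7: ✓ (rhs at j=7)
Positions where it holds: {0, 1, 3, 5, 6, 7} → 6.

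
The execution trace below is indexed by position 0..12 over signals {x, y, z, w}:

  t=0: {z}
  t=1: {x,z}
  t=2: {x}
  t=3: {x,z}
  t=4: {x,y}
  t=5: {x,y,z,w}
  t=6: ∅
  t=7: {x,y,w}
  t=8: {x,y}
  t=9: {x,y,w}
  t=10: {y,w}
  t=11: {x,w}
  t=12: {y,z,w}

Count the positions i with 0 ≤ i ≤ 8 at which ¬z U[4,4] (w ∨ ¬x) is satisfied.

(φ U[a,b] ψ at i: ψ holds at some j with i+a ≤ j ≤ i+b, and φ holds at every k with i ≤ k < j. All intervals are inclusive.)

Evaluate at each i in [0,8]:
  i=0: ✗ (no rhs in [4,4])
  i=1: ✗ (lhs fails at k=1 before rhs at j=5)
  i=2: ✗ (lhs fails at k=3 before rhs at j=6)
  i=3: ✗ (lhs fails at k=3 before rhs at j=7)
  i=4: ✗ (no rhs in [8,8])
  i=5: ✗ (lhs fails at k=5 before rhs at j=9)
  i=6: ✓ (rhs at j=10; lhs holds on [6,9])
  i=7: ✓ (rhs at j=11; lhs holds on [7,10])
  i=8: ✓ (rhs at j=12; lhs holds on [8,11])
Positions where it holds: {6, 7, 8} → 3.

3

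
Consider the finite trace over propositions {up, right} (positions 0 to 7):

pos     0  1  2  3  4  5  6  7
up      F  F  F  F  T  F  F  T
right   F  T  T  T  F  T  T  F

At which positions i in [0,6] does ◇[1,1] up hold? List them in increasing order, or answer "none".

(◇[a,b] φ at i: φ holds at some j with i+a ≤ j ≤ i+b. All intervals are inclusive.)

Evaluate at each i in [0,6]:
  i=0: ✗ (none in [1,1])
  i=1: ✗ (none in [2,2])
  i=2: ✗ (none in [3,3])
  i=3: ✓ (witness j=4)
  i=4: ✗ (none in [5,5])
  i=5: ✗ (none in [6,6])
  i=6: ✓ (witness j=7)

3, 6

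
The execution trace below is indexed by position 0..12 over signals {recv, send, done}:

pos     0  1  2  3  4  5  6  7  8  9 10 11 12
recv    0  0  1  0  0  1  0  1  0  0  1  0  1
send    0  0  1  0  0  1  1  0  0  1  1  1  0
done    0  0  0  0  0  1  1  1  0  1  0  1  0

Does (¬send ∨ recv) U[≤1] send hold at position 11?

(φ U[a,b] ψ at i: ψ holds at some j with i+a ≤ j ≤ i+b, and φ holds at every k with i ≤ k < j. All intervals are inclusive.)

Need some j in [11,12] with send, and (¬send ∨ recv) at every k in [11,j-1].
  j=11: send holds; no prefix to check → satisfied.

Yes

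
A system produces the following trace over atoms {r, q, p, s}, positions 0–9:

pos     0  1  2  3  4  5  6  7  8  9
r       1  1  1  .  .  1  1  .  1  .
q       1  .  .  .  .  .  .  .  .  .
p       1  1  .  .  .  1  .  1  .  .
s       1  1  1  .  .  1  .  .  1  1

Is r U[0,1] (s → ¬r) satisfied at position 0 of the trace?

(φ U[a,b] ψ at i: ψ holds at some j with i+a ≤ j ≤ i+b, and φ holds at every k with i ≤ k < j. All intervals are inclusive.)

Need some j in [0,1] with (s → ¬r), and r at every k in [0,j-1].
  j=0: (s → ¬r) false.
  j=1: (s → ¬r) false.
No j in the window works → until fails.

Does not hold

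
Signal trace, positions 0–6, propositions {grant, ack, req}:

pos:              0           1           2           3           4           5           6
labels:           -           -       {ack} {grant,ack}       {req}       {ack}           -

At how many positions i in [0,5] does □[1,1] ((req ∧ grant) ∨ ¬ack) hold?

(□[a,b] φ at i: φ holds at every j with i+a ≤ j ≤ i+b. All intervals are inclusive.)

3

Evaluate at each i in [0,5]:
  i=0: ✓ (all of [1,1])
  i=1: ✗ (fails at j=2)
  i=2: ✗ (fails at j=3)
  i=3: ✓ (all of [4,4])
  i=4: ✗ (fails at j=5)
  i=5: ✓ (all of [6,6])
Positions where it holds: {0, 3, 5} → 3.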